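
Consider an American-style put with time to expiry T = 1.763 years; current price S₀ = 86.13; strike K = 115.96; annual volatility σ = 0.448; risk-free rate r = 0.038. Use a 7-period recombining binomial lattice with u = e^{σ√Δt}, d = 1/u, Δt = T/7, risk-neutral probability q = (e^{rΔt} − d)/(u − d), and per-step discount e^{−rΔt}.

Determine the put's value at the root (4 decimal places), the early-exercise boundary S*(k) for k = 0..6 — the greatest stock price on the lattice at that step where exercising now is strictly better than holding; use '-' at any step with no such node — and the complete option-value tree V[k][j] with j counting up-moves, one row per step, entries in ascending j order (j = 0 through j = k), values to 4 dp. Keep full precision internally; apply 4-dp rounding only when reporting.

Δt=0.25186, u=1.25211, d=0.79865, q=0.46523, disc=e^(-rΔt)=0.99048
k=7 terminal: V=max(K-S,0) → 98.1093 87.9740 72.0840 47.1721 8.1157 0.0000 0.0000 0.0000
k=6: j=0 S=22.3511 intr=93.6089 cont=92.5044 V=93.6089[EX]; j=1 S=35.0416 intr=80.9184 cont=79.8139 V=80.9184[EX]; j=2 S=54.9375 intr=61.0225 cont=59.9180 V=61.0225[EX]; j=3 S=86.1300 intr=29.8300 cont=28.7255 V=29.8300[EX]; j=4 S=135.0329 intr=0.0000 cont=4.2987 V=4.2987[hold]; j=5 S=211.7020 intr=0.0000 cont=0.0000 V=0.0000[hold]; j=6 S=331.9023 intr=0.0000 cont=0.0000 V=0.0000[hold]  S*(6)=86.1300
k=5: j=0 S=27.9860 intr=87.9740 cont=86.8695 V=87.9740[EX]; j=1 S=43.8760 intr=72.0840 cont=70.9795 V=72.0840[EX]; j=2 S=68.7879 intr=47.1721 cont=46.0676 V=47.1721[EX]; j=3 S=107.8443 intr=8.1157 cont=17.7809 V=17.7809[hold]; j=4 S=169.0761 intr=0.0000 cont=2.2769 V=2.2769[hold]; j=5 S=265.0743 intr=0.0000 cont=0.0000 V=0.0000[hold]  S*(5)=68.7879
k=4: j=0 S=35.0416 intr=80.9184 cont=79.8139 V=80.9184[EX]; j=1 S=54.9375 intr=61.0225 cont=59.9180 V=61.0225[EX]; j=2 S=86.1300 intr=29.8300 cont=33.1793 V=33.1793[hold]; j=3 S=135.0329 intr=0.0000 cont=10.4673 V=10.4673[hold]; j=4 S=211.7020 intr=0.0000 cont=1.2060 V=1.2060[hold]  S*(4)=54.9375
k=3: j=0 S=43.8760 intr=72.0840 cont=70.9795 V=72.0840[EX]; j=1 S=68.7879 intr=47.1721 cont=47.6110 V=47.6110[hold]; j=2 S=107.8443 intr=8.1157 cont=22.3975 V=22.3975[hold]; j=3 S=169.0761 intr=0.0000 cont=6.0999 V=6.0999[hold]  S*(3)=43.8760
k=2: j=0 S=54.9375 intr=61.0225 cont=60.1202 V=61.0225[EX]; j=1 S=86.1300 intr=29.8300 cont=35.5390 V=35.5390[hold]; j=2 S=135.0329 intr=0.0000 cont=14.6742 V=14.6742[hold]  S*(2)=54.9375
k=1: j=0 S=68.7879 intr=47.1721 cont=48.6984 V=48.6984[hold]; j=1 S=107.8443 intr=8.1157 cont=25.5859 V=25.5859[hold]  S*(1)=-
k=0: j=0 S=86.1300 intr=29.8300 cont=37.5842 V=37.5842[hold]  S*(0)=-

price = 37.5842
boundary = - - 54.9375 43.8760 54.9375 68.7879 86.1300
tree:
37.5842
48.6984 25.5859
61.0225 35.5390 14.6742
72.0840 47.6110 22.3975 6.0999
80.9184 61.0225 33.1793 10.4673 1.2060
87.9740 72.0840 47.1721 17.7809 2.2769 0.0000
93.6089 80.9184 61.0225 29.8300 4.2987 0.0000 0.0000
98.1093 87.9740 72.0840 47.1721 8.1157 0.0000 0.0000 0.0000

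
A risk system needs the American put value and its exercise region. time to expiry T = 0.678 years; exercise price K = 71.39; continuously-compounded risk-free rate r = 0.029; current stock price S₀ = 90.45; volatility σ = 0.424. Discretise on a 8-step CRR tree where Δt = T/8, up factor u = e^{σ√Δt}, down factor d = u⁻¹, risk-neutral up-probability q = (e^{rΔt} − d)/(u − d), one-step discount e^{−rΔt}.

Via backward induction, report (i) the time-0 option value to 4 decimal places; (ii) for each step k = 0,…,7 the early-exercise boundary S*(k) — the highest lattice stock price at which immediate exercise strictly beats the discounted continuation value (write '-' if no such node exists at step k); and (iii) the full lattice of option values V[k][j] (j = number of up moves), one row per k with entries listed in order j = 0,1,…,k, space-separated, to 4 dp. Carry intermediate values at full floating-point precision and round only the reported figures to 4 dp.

price = 3.5849
boundary = - - - - - 48.7949 55.2054 62.4580
tree:
3.5849
5.5052 1.5157
8.2537 2.5454 0.4040
12.0154 4.2067 0.7523 0.0275
16.8611 6.8091 1.3991 0.0530 0.0000
22.5951 10.7139 2.5990 0.1019 0.0000 0.0000
28.2612 16.1846 4.8215 0.1962 0.0000 0.0000 0.0000
33.2693 22.5951 8.9320 0.3775 0.0000 0.0000 0.0000 0.0000
37.6959 28.2612 16.1846 0.7265 0.0000 0.0000 0.0000 0.0000 0.0000

Δt=0.08475, u=1.13138, d=0.88388, q=0.47912, disc=e^(-rΔt)=0.99755
k=8 terminal: V=max(K-S,0) → 37.6959 28.2612 16.1846 0.7265 0.0000 0.0000 0.0000 0.0000 0.0000
k=7: j=0 S=38.1207 intr=33.2693 cont=33.0941 V=33.2693[EX]; j=1 S=48.7949 intr=22.5951 cont=22.4199 V=22.5951[EX]; j=2 S=62.4580 intr=8.9320 cont=8.7567 V=8.9320[EX]; j=3 S=79.9469 intr=0.0000 cont=0.3775 V=0.3775[hold]; j=4 S=102.3329 intr=0.0000 cont=0.0000 V=0.0000[hold]; j=5 S=130.9872 intr=0.0000 cont=0.0000 V=0.0000[hold]; j=6 S=167.6651 intr=0.0000 cont=0.0000 V=0.0000[hold]; j=7 S=214.6131 intr=0.0000 cont=0.0000 V=0.0000[hold]  S*(7)=62.4580
k=6: j=0 S=43.1288 intr=28.2612 cont=28.0859 V=28.2612[EX]; j=1 S=55.2054 intr=16.1846 cont=16.0094 V=16.1846[EX]; j=2 S=70.6635 intr=0.7265 cont=4.8215 V=4.8215[hold]; j=3 S=90.4500 intr=0.0000 cont=0.1962 V=0.1962[hold]; j=4 S=115.7770 intr=0.0000 cont=0.0000 V=0.0000[hold]; j=5 S=148.1958 intr=0.0000 cont=0.0000 V=0.0000[hold]; j=6 S=189.6922 intr=0.0000 cont=0.0000 V=0.0000[hold]  S*(6)=55.2054
k=5: j=0 S=48.7949 intr=22.5951 cont=22.4199 V=22.5951[EX]; j=1 S=62.4580 intr=8.9320 cont=10.7139 V=10.7139[hold]; j=2 S=79.9469 intr=0.0000 cont=2.5990 V=2.5990[hold]; j=3 S=102.3329 intr=0.0000 cont=0.1019 V=0.1019[hold]; j=4 S=130.9872 intr=0.0000 cont=0.0000 V=0.0000[hold]; j=5 S=167.6651 intr=0.0000 cont=0.0000 V=0.0000[hold]  S*(5)=48.7949
k=4: j=0 S=55.2054 intr=16.1846 cont=16.8611 V=16.8611[hold]; j=1 S=70.6635 intr=0.7265 cont=6.8091 V=6.8091[hold]; j=2 S=90.4500 intr=0.0000 cont=1.3991 V=1.3991[hold]; j=3 S=115.7770 intr=0.0000 cont=0.0530 V=0.0530[hold]; j=4 S=148.1958 intr=0.0000 cont=0.0000 V=0.0000[hold]  S*(4)=-
k=3: j=0 S=62.4580 intr=8.9320 cont=12.0154 V=12.0154[hold]; j=1 S=79.9469 intr=0.0000 cont=4.2067 V=4.2067[hold]; j=2 S=102.3329 intr=0.0000 cont=0.7523 V=0.7523[hold]; j=3 S=130.9872 intr=0.0000 cont=0.0275 V=0.0275[hold]  S*(3)=-
k=2: j=0 S=70.6635 intr=0.7265 cont=8.2537 V=8.2537[hold]; j=1 S=90.4500 intr=0.0000 cont=2.5454 V=2.5454[hold]; j=2 S=115.7770 intr=0.0000 cont=0.4040 V=0.4040[hold]  S*(2)=-
k=1: j=0 S=79.9469 intr=0.0000 cont=5.5052 V=5.5052[hold]; j=1 S=102.3329 intr=0.0000 cont=1.5157 V=1.5157[hold]  S*(1)=-
k=0: j=0 S=90.4500 intr=0.0000 cont=3.5849 V=3.5849[hold]  S*(0)=-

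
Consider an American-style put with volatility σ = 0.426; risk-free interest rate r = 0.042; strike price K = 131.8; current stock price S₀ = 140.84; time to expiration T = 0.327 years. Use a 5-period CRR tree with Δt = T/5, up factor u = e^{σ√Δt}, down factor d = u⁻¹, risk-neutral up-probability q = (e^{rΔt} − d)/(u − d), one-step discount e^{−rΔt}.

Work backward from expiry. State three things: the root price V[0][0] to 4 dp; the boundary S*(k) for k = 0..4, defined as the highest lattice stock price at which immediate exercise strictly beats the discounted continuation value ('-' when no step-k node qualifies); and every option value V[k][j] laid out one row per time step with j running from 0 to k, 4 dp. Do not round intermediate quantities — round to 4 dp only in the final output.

Δt=0.06540  u=1.11510  d=0.89678  q=0.48539  discount=0.99726
step 5 (expiry): payoffs max(K−S,0) = 50.1117 30.2251 5.4973 0.0000 0.0000 0.0000
step 4: (k=4,j=0): S=91.0905, (K−S)⁺=40.7095, hold=40.3480 ⇒ V=40.7095 exercise | (k=4,j=1): S=113.2660, (K−S)⁺=18.5340, hold=18.1725 ⇒ V=18.5340 exercise | (k=4,j=2): S=140.8400, (K−S)⁺=0.0000, hold=2.8212 ⇒ V=2.8212 continue | (k=4,j=3): S=175.1268, (K−S)⁺=0.0000, hold=0.0000 ⇒ V=0.0000 continue | (k=4,j=4): S=217.7605, (K−S)⁺=0.0000, hold=0.0000 ⇒ V=0.0000 continue  boundary S*=113.2660
step 3: (k=3,j=0): S=101.5749, (K−S)⁺=30.2251, hold=29.8636 ⇒ V=30.2251 exercise | (k=3,j=1): S=126.3027, (K−S)⁺=5.4973, hold=10.8772 ⇒ V=10.8772 continue | (k=3,j=2): S=157.0505, (K−S)⁺=0.0000, hold=1.4478 ⇒ V=1.4478 continue | (k=3,j=3): S=195.2836, (K−S)⁺=0.0000, hold=0.0000 ⇒ V=0.0000 continue  boundary S*=101.5749
step 2: (k=2,j=0): S=113.2660, (K−S)⁺=18.5340, hold=20.7767 ⇒ V=20.7767 continue | (k=2,j=1): S=140.8400, (K−S)⁺=0.0000, hold=6.2830 ⇒ V=6.2830 continue | (k=2,j=2): S=175.1268, (K−S)⁺=0.0000, hold=0.7430 ⇒ V=0.7430 continue  boundary S*=-
step 1: (k=1,j=0): S=126.3027, (K−S)⁺=5.4973, hold=13.7039 ⇒ V=13.7039 continue | (k=1,j=1): S=157.0505, (K−S)⁺=0.0000, hold=3.5841 ⇒ V=3.5841 continue  boundary S*=-
step 0: (k=0,j=0): S=140.8400, (K−S)⁺=0.0000, hold=8.7677 ⇒ V=8.7677 continue  boundary S*=-

price = 8.7677
boundary = - - - 101.5749 113.2660
tree:
8.7677
13.7039 3.5841
20.7767 6.2830 0.7430
30.2251 10.8772 1.4478 0.0000
40.7095 18.5340 2.8212 0.0000 0.0000
50.1117 30.2251 5.4973 0.0000 0.0000 0.0000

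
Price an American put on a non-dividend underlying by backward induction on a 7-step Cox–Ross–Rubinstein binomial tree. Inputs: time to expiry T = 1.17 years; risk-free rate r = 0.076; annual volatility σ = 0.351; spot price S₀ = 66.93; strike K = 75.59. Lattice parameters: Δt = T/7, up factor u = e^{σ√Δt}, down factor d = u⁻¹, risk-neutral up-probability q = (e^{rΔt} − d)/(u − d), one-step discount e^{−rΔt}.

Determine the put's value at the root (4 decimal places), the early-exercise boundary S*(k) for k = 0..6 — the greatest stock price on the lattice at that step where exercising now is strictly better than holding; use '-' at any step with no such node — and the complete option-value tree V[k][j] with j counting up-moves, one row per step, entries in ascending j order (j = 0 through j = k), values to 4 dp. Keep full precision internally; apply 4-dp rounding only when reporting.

params: Δt=0.16714 u=1.15431 d=0.86632 q=0.50858 e^(-rΔt)=0.98738
t_7 payoffs: 51.0783 42.9301 32.0732 17.6071 0.0000 0.0000 0.0000 0.0000
t_6: node(6,0) S=28.2940 payoff=47.2960 vs cont=46.3419 → 47.2960 [stop]  node(6,1) S=37.6996 payoff=37.8904 vs cont=36.9363 → 37.8904 [stop]  node(6,2) S=50.2318 payoff=25.3582 vs cont=24.4041 → 25.3582 [stop]  node(6,3) S=66.9300 payoff=8.6600 vs cont=8.5433 → 8.6600 [stop]  node(6,4) S=89.1791 payoff=0.0000 vs cont=0.0000 → 0.0000 [wait]  node(6,5) S=118.8243 payoff=0.0000 vs cont=0.0000 → 0.0000 [wait]  node(6,6) S=158.3243 payoff=0.0000 vs cont=0.0000 → 0.0000 [wait]  ⇒ S*(6)=66.9300
t_5: node(5,0) S=32.6599 payoff=42.9301 vs cont=41.9759 → 42.9301 [stop]  node(5,1) S=43.5168 payoff=32.0732 vs cont=31.1190 → 32.0732 [stop]  node(5,2) S=57.9829 payoff=17.6071 vs cont=16.6530 → 17.6071 [stop]  node(5,3) S=77.2577 payoff=0.0000 vs cont=4.2020 → 4.2020 [wait]  node(5,4) S=102.9400 payoff=0.0000 vs cont=0.0000 → 0.0000 [wait]  node(5,5) S=137.1597 payoff=0.0000 vs cont=0.0000 → 0.0000 [wait]  ⇒ S*(5)=57.9829
t_4: node(4,0) S=37.6996 payoff=37.8904 vs cont=36.9363 → 37.8904 [stop]  node(4,1) S=50.2318 payoff=25.3582 vs cont=24.4041 → 25.3582 [stop]  node(4,2) S=66.9300 payoff=8.6600 vs cont=10.6534 → 10.6534 [wait]  node(4,3) S=89.1791 payoff=0.0000 vs cont=2.0389 → 2.0389 [wait]  node(4,4) S=118.8243 payoff=0.0000 vs cont=0.0000 → 0.0000 [wait]  ⇒ S*(4)=50.2318
t_3: node(3,0) S=43.5168 payoff=32.0732 vs cont=31.1190 → 32.0732 [stop]  node(3,1) S=57.9829 payoff=17.6071 vs cont=17.6540 → 17.6540 [wait]  node(3,2) S=77.2577 payoff=0.0000 vs cont=6.1931 → 6.1931 [wait]  node(3,3) S=102.9400 payoff=0.0000 vs cont=0.9893 → 0.9893 [wait]  ⇒ S*(3)=43.5168
t_2: node(2,0) S=50.2318 payoff=25.3582 vs cont=24.4276 → 25.3582 [stop]  node(2,1) S=66.9300 payoff=8.6600 vs cont=11.6760 → 11.6760 [wait]  node(2,2) S=89.1791 payoff=0.0000 vs cont=3.5018 → 3.5018 [wait]  ⇒ S*(2)=50.2318
t_1: node(1,0) S=57.9829 payoff=17.6071 vs cont=18.1675 → 18.1675 [wait]  node(1,1) S=77.2577 payoff=0.0000 vs cont=7.4239 → 7.4239 [wait]  ⇒ S*(1)=-
t_0: node(0,0) S=66.9300 payoff=8.6600 vs cont=12.5432 → 12.5432 [wait]  ⇒ S*(0)=-

price = 12.5432
boundary = - - 50.2318 43.5168 50.2318 57.9829 66.9300
tree:
12.5432
18.1675 7.4239
25.3582 11.6760 3.5018
32.0732 17.6540 6.1931 0.9893
37.8904 25.3582 10.6534 2.0389 0.0000
42.9301 32.0732 17.6071 4.2020 0.0000 0.0000
47.2960 37.8904 25.3582 8.6600 0.0000 0.0000 0.0000
51.0783 42.9301 32.0732 17.6071 0.0000 0.0000 0.0000 0.0000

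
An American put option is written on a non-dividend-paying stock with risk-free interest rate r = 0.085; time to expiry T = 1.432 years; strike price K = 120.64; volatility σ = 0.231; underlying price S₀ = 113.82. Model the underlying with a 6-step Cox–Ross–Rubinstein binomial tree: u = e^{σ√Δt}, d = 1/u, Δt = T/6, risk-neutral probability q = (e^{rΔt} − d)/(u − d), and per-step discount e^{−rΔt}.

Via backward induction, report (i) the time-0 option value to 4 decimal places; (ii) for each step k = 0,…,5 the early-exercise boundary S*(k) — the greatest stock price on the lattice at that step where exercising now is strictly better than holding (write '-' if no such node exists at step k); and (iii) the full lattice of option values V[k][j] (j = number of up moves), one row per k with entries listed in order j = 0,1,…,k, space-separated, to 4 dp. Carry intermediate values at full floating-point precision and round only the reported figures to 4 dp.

Δt=0.23867, u=1.11947, d=0.89328, q=0.56242, disc=e^(-rΔt)=0.97992
k=6 terminal: V=max(K-S,0) → 62.8100 48.1672 29.8168 6.8200 0.0000 0.0000 0.0000
k=5: j=0 S=64.7388 intr=55.9012 cont=53.4785 V=55.9012[EX]; j=1 S=81.1309 intr=39.5091 cont=37.0864 V=39.5091[EX]; j=2 S=101.6735 intr=18.9665 cont=16.5438 V=18.9665[EX]; j=3 S=127.4176 intr=0.0000 cont=2.9243 V=2.9243[hold]; j=4 S=159.6802 intr=0.0000 cont=0.0000 V=0.0000[hold]; j=5 S=200.1118 intr=0.0000 cont=0.0000 V=0.0000[hold]  S*(5)=101.6735
k=4: j=0 S=72.4728 intr=48.1672 cont=45.7444 V=48.1672[EX]; j=1 S=90.8232 intr=29.8168 cont=27.3941 V=29.8168[EX]; j=2 S=113.8200 intr=6.8200 cont=9.7443 V=9.7443[hold]; j=3 S=142.6397 intr=0.0000 cont=1.2539 V=1.2539[hold]; j=4 S=178.7565 intr=0.0000 cont=0.0000 V=0.0000[hold]  S*(4)=90.8232
k=3: j=0 S=81.1309 intr=39.5091 cont=37.0864 V=39.5091[EX]; j=1 S=101.6735 intr=18.9665 cont=18.1555 V=18.9665[EX]; j=2 S=127.4176 intr=0.0000 cont=4.8693 V=4.8693[hold]; j=3 S=159.6802 intr=0.0000 cont=0.5377 V=0.5377[hold]  S*(3)=101.6735
k=2: j=0 S=90.8232 intr=29.8168 cont=27.3941 V=29.8168[EX]; j=1 S=113.8200 intr=6.8200 cont=10.8162 V=10.8162[hold]; j=2 S=142.6397 intr=0.0000 cont=2.3842 V=2.3842[hold]  S*(2)=90.8232
k=1: j=0 S=101.6735 intr=18.9665 cont=18.7462 V=18.9665[EX]; j=1 S=127.4176 intr=0.0000 cont=5.9519 V=5.9519[hold]  S*(1)=101.6735
k=0: j=0 S=113.8200 intr=6.8200 cont=11.4129 V=11.4129[hold]  S*(0)=-

price = 11.4129
boundary = - 101.6735 90.8232 101.6735 90.8232 101.6735
tree:
11.4129
18.9665 5.9519
29.8168 10.8162 2.3842
39.5091 18.9665 4.8693 0.5377
48.1672 29.8168 9.7443 1.2539 0.0000
55.9012 39.5091 18.9665 2.9243 0.0000 0.0000
62.8100 48.1672 29.8168 6.8200 0.0000 0.0000 0.0000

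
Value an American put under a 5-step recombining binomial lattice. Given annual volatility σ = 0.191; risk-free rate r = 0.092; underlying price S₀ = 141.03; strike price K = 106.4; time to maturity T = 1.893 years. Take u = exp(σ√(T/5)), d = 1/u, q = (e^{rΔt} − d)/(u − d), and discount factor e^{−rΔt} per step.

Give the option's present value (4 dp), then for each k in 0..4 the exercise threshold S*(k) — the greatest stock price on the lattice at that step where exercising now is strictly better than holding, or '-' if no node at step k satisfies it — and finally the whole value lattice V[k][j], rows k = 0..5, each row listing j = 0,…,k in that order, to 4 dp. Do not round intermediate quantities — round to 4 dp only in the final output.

params: Δt=0.37860 u=1.12471 d=0.88912 q=0.62111 e^(-rΔt)=0.96577
t_5 payoffs: 28.0366 7.2729 0.0000 0.0000 0.0000 0.0000
t_4: node(4,0) S=88.1359 payoff=18.2641 vs cont=14.6219 → 18.2641 [stop]  node(4,1) S=111.4890 payoff=0.0000 vs cont=2.6613 → 2.6613 [wait]  node(4,2) S=141.0300 payoff=0.0000 vs cont=0.0000 → 0.0000 [wait]  node(4,3) S=178.3984 payoff=0.0000 vs cont=0.0000 → 0.0000 [wait]  node(4,4) S=225.6681 payoff=0.0000 vs cont=0.0000 → 0.0000 [wait]  ⇒ S*(4)=88.1359
t_3: node(3,0) S=99.1271 payoff=7.2729 vs cont=8.2797 → 8.2797 [wait]  node(3,1) S=125.3926 payoff=0.0000 vs cont=0.9738 → 0.9738 [wait]  node(3,2) S=158.6175 payoff=0.0000 vs cont=0.0000 → 0.0000 [wait]  node(3,3) S=200.6460 payoff=0.0000 vs cont=0.0000 → 0.0000 [wait]  ⇒ S*(3)=-
t_2: node(2,0) S=111.4890 payoff=0.0000 vs cont=3.6139 → 3.6139 [wait]  node(2,1) S=141.0300 payoff=0.0000 vs cont=0.3564 → 0.3564 [wait]  node(2,2) S=178.3984 payoff=0.0000 vs cont=0.0000 → 0.0000 [wait]  ⇒ S*(2)=-
t_1: node(1,0) S=125.3926 payoff=0.0000 vs cont=1.5362 → 1.5362 [wait]  node(1,1) S=158.6175 payoff=0.0000 vs cont=0.1304 → 0.1304 [wait]  ⇒ S*(1)=-
t_0: node(0,0) S=141.0300 payoff=0.0000 vs cont=0.6403 → 0.6403 [wait]  ⇒ S*(0)=-

price = 0.6403
boundary = - - - - 88.1359
tree:
0.6403
1.5362 0.1304
3.6139 0.3564 0.0000
8.2797 0.9738 0.0000 0.0000
18.2641 2.6613 0.0000 0.0000 0.0000
28.0366 7.2729 0.0000 0.0000 0.0000 0.0000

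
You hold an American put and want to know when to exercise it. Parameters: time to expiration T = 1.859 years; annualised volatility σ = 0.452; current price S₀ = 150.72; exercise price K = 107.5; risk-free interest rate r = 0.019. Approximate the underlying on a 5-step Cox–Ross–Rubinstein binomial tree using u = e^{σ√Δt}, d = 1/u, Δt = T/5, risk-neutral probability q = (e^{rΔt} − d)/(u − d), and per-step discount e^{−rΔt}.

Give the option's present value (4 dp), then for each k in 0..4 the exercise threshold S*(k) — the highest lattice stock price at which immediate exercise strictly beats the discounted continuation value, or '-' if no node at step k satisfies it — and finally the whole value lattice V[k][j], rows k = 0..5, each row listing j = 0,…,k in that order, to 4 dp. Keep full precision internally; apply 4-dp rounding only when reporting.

Δt=0.37180, u=1.31733, d=0.75911, q=0.44423, disc=e^(-rΔt)=0.99296
k=5 terminal: V=max(K-S,0) → 69.5078 41.5698 0.0000 0.0000 0.0000 0.0000
k=4: j=0 S=50.0483 intr=57.4517 cont=56.6950 V=57.4517[EX]; j=1 S=86.8521 intr=20.6479 cont=22.9406 V=22.9406[hold]; j=2 S=150.7200 intr=0.0000 cont=0.0000 V=0.0000[hold]; j=3 S=261.5542 intr=0.0000 cont=0.0000 V=0.0000[hold]; j=4 S=453.8919 intr=0.0000 cont=0.0000 V=0.0000[hold]  S*(4)=50.0483
k=3: j=0 S=65.9302 intr=41.5698 cont=41.8243 V=41.8243[hold]; j=1 S=114.4130 intr=0.0000 cont=12.6599 V=12.6599[hold]; j=2 S=198.5483 intr=0.0000 cont=0.0000 V=0.0000[hold]; j=3 S=344.5538 intr=0.0000 cont=0.0000 V=0.0000[hold]  S*(3)=-
k=2: j=0 S=86.8521 intr=20.6479 cont=28.6654 V=28.6654[hold]; j=1 S=150.7200 intr=0.0000 cont=6.9865 V=6.9865[hold]; j=2 S=261.5542 intr=0.0000 cont=0.0000 V=0.0000[hold]  S*(2)=-
k=1: j=0 S=114.4130 intr=0.0000 cont=18.9010 V=18.9010[hold]; j=1 S=198.5483 intr=0.0000 cont=3.8555 V=3.8555[hold]  S*(1)=-
k=0: j=0 S=150.7200 intr=0.0000 cont=12.1313 V=12.1313[hold]  S*(0)=-

price = 12.1313
boundary = - - - - 50.0483
tree:
12.1313
18.9010 3.8555
28.6654 6.9865 0.0000
41.8243 12.6599 0.0000 0.0000
57.4517 22.9406 0.0000 0.0000 0.0000
69.5078 41.5698 0.0000 0.0000 0.0000 0.0000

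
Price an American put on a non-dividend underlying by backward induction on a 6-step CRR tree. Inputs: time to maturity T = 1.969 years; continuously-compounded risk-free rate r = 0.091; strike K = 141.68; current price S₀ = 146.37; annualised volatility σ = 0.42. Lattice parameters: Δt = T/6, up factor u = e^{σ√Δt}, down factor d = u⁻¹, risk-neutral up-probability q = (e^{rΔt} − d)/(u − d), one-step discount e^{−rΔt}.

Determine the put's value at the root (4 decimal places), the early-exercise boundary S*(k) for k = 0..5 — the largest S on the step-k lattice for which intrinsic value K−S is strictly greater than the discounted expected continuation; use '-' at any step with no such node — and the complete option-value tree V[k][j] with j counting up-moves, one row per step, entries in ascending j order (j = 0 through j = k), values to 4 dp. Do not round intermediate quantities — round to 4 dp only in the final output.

price = 21.1269
boundary = - - 90.4626 71.1177 90.4626 115.0696
tree:
21.1269
33.5049 10.1480
51.2174 17.9918 2.9953
70.5623 30.9962 6.2036 0.0000
85.7704 51.2174 12.8484 0.0000 0.0000
97.7264 70.5623 26.6104 0.0000 0.0000 0.0000
107.1256 85.7704 51.2174 0.0000 0.0000 0.0000 0.0000

Δt=0.32817, u=1.27201, d=0.78616, q=0.50253, disc=e^(-rΔt)=0.97058
k=6 terminal: V=max(K-S,0) → 107.1256 85.7704 51.2174 0.0000 0.0000 0.0000 0.0000
k=5: j=0 S=43.9536 intr=97.7264 cont=93.5579 V=97.7264[EX]; j=1 S=71.1177 intr=70.5623 cont=66.3938 V=70.5623[EX]; j=2 S=115.0696 intr=26.6104 cont=24.7295 V=26.6104[EX]; j=3 S=186.1845 intr=0.0000 cont=0.0000 V=0.0000[hold]; j=4 S=301.2496 intr=0.0000 cont=0.0000 V=0.0000[hold]; j=5 S=487.4268 intr=0.0000 cont=0.0000 V=0.0000[hold]  S*(5)=115.0696
k=4: j=0 S=55.9096 intr=85.7704 cont=81.6020 V=85.7704[EX]; j=1 S=90.4626 intr=51.2174 cont=47.0489 V=51.2174[EX]; j=2 S=146.3700 intr=0.0000 cont=12.8484 V=12.8484[hold]; j=3 S=236.8291 intr=0.0000 cont=0.0000 V=0.0000[hold]; j=4 S=383.1933 intr=0.0000 cont=0.0000 V=0.0000[hold]  S*(4)=90.4626
k=3: j=0 S=71.1177 intr=70.5623 cont=66.3938 V=70.5623[EX]; j=1 S=115.0696 intr=26.6104 cont=30.9962 V=30.9962[hold]; j=2 S=186.1845 intr=0.0000 cont=6.2036 V=6.2036[hold]; j=3 S=301.2496 intr=0.0000 cont=0.0000 V=0.0000[hold]  S*(3)=71.1177
k=2: j=0 S=90.4626 intr=51.2174 cont=49.1881 V=51.2174[EX]; j=1 S=146.3700 intr=0.0000 cont=17.9918 V=17.9918[hold]; j=2 S=236.8291 intr=0.0000 cont=2.9953 V=2.9953[hold]  S*(2)=90.4626
k=1: j=0 S=115.0696 intr=26.6104 cont=33.5049 V=33.5049[hold]; j=1 S=186.1845 intr=0.0000 cont=10.1480 V=10.1480[hold]  S*(1)=-
k=0: j=0 S=146.3700 intr=0.0000 cont=21.1269 V=21.1269[hold]  S*(0)=-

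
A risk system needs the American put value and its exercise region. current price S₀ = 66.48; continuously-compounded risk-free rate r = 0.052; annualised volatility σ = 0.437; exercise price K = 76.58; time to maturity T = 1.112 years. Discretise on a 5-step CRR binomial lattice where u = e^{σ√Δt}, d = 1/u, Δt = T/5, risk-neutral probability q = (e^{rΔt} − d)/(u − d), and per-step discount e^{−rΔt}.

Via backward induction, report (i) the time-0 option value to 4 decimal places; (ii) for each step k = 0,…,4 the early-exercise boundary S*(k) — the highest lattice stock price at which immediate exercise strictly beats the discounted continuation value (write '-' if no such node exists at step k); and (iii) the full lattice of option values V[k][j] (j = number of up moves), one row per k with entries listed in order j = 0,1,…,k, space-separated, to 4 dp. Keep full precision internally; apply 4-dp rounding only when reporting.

params: Δt=0.22240 u=1.22886 d=0.81376 q=0.47668 e^(-rΔt)=0.98850
t_5 payoffs: 52.8564 40.7551 22.4810 0.0000 0.0000 0.0000
t_4: node(4,0) S=29.1530 payoff=47.4270 vs cont=46.5465 → 47.4270 [stop]  node(4,1) S=44.0237 payoff=32.5563 vs cont=31.6757 → 32.5563 [stop]  node(4,2) S=66.4800 payoff=10.1000 vs cont=11.6295 → 11.6295 [wait]  node(4,3) S=100.3911 payoff=0.0000 vs cont=0.0000 → 0.0000 [wait]  node(4,4) S=151.6000 payoff=0.0000 vs cont=0.0000 → 0.0000 [wait]  ⇒ S*(4)=44.0237
t_3: node(3,0) S=35.8249 payoff=40.7551 vs cont=39.8746 → 40.7551 [stop]  node(3,1) S=54.0990 payoff=22.4810 vs cont=22.3212 → 22.4810 [stop]  node(3,2) S=81.6946 payoff=0.0000 vs cont=6.0159 → 6.0159 [wait]  node(3,3) S=123.3665 payoff=0.0000 vs cont=0.0000 → 0.0000 [wait]  ⇒ S*(3)=54.0990
t_2: node(2,0) S=44.0237 payoff=32.5563 vs cont=31.6757 → 32.5563 [stop]  node(2,1) S=66.4800 payoff=10.1000 vs cont=14.4642 → 14.4642 [wait]  node(2,2) S=100.3911 payoff=0.0000 vs cont=3.1120 → 3.1120 [wait]  ⇒ S*(2)=44.0237
t_1: node(1,0) S=54.0990 payoff=22.4810 vs cont=23.6569 → 23.6569 [wait]  node(1,1) S=81.6946 payoff=0.0000 vs cont=8.9487 → 8.9487 [wait]  ⇒ S*(1)=-
t_0: node(0,0) S=66.4800 payoff=10.1000 vs cont=16.4544 → 16.4544 [wait]  ⇒ S*(0)=-

price = 16.4544
boundary = - - 44.0237 54.0990 44.0237
tree:
16.4544
23.6569 8.9487
32.5563 14.4642 3.1120
40.7551 22.4810 6.0159 0.0000
47.4270 32.5563 11.6295 0.0000 0.0000
52.8564 40.7551 22.4810 0.0000 0.0000 0.0000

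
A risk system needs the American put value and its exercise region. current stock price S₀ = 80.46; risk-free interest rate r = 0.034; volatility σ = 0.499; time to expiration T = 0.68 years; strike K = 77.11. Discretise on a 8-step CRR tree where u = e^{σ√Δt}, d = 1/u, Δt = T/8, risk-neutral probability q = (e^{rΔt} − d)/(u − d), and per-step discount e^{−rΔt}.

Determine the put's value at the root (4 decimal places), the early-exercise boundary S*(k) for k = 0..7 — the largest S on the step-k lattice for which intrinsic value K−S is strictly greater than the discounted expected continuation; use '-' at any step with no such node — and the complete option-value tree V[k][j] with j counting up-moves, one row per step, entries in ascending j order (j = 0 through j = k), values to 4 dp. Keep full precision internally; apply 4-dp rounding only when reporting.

params: Δt=0.08500 u=1.15660 d=0.86461 q=0.47361 e^(-rΔt)=0.99711
t_8 payoffs: 51.9840 43.4986 32.1474 16.9628 0.0000 0.0000 0.0000 0.0000 0.0000
t_7: node(7,0) S=29.0606 payoff=48.0494 vs cont=47.8268 → 48.0494 [stop]  node(7,1) S=38.8749 payoff=38.2351 vs cont=38.0126 → 38.2351 [stop]  node(7,2) S=52.0036 payoff=25.1064 vs cont=24.8838 → 25.1064 [stop]  node(7,3) S=69.5661 payoff=7.5439 vs cont=8.9033 → 8.9033 [wait]  node(7,4) S=93.0598 payoff=0.0000 vs cont=0.0000 → 0.0000 [wait]  node(7,5) S=124.4877 payoff=0.0000 vs cont=0.0000 → 0.0000 [wait]  node(7,6) S=166.5293 payoff=0.0000 vs cont=0.0000 → 0.0000 [wait]  node(7,7) S=222.7691 payoff=0.0000 vs cont=0.0000 → 0.0000 [wait]  ⇒ S*(7)=52.0036
t_6: node(6,0) S=33.6114 payoff=43.4986 vs cont=43.2760 → 43.4986 [stop]  node(6,1) S=44.9626 payoff=32.1474 vs cont=31.9249 → 32.1474 [stop]  node(6,2) S=60.1472 payoff=16.9628 vs cont=17.3822 → 17.3822 [wait]  node(6,3) S=80.4600 payoff=0.0000 vs cont=4.6731 → 4.6731 [wait]  node(6,4) S=107.6327 payoff=0.0000 vs cont=0.0000 → 0.0000 [wait]  node(6,5) S=143.9821 payoff=0.0000 vs cont=0.0000 → 0.0000 [wait]  node(6,6) S=192.6074 payoff=0.0000 vs cont=0.0000 → 0.0000 [wait]  ⇒ S*(6)=44.9626
t_5: node(5,0) S=38.8749 payoff=38.2351 vs cont=38.0126 → 38.2351 [stop]  node(5,1) S=52.0036 payoff=25.1064 vs cont=25.0819 → 25.1064 [stop]  node(5,2) S=69.5661 payoff=7.5439 vs cont=11.3303 → 11.3303 [wait]  node(5,3) S=93.0598 payoff=0.0000 vs cont=2.4528 → 2.4528 [wait]  node(5,4) S=124.4877 payoff=0.0000 vs cont=0.0000 → 0.0000 [wait]  node(5,5) S=166.5293 payoff=0.0000 vs cont=0.0000 → 0.0000 [wait]  ⇒ S*(5)=52.0036
t_4: node(4,0) S=44.9626 payoff=32.1474 vs cont=31.9249 → 32.1474 [stop]  node(4,1) S=60.1472 payoff=16.9628 vs cont=18.5283 → 18.5283 [wait]  node(4,2) S=80.4600 payoff=0.0000 vs cont=7.1053 → 7.1053 [wait]  node(4,3) S=107.6327 payoff=0.0000 vs cont=1.2874 → 1.2874 [wait]  node(4,4) S=143.9821 payoff=0.0000 vs cont=0.0000 → 0.0000 [wait]  ⇒ S*(4)=44.9626
t_3: node(3,0) S=52.0036 payoff=25.1064 vs cont=25.6232 → 25.6232 [wait]  node(3,1) S=69.5661 payoff=7.5439 vs cont=13.0805 → 13.0805 [wait]  node(3,2) S=93.0598 payoff=0.0000 vs cont=4.3374 → 4.3374 [wait]  node(3,3) S=124.4877 payoff=0.0000 vs cont=0.6757 → 0.6757 [wait]  ⇒ S*(3)=-
t_2: node(2,0) S=60.1472 payoff=16.9628 vs cont=19.6261 → 19.6261 [wait]  node(2,1) S=80.4600 payoff=0.0000 vs cont=8.9139 → 8.9139 [wait]  node(2,2) S=107.6327 payoff=0.0000 vs cont=2.5957 → 2.5957 [wait]  ⇒ S*(2)=-
t_1: node(1,0) S=69.5661 payoff=7.5439 vs cont=14.5108 → 14.5108 [wait]  node(1,1) S=93.0598 payoff=0.0000 vs cont=5.9045 → 5.9045 [wait]  ⇒ S*(1)=-
t_0: node(0,0) S=80.4600 payoff=0.0000 vs cont=10.4047 → 10.4047 [wait]  ⇒ S*(0)=-

price = 10.4047
boundary = - - - - 44.9626 52.0036 44.9626 52.0036
tree:
10.4047
14.5108 5.9045
19.6261 8.9139 2.5957
25.6232 13.0805 4.3374 0.6757
32.1474 18.5283 7.1053 1.2874 0.0000
38.2351 25.1064 11.3303 2.4528 0.0000 0.0000
43.4986 32.1474 17.3822 4.6731 0.0000 0.0000 0.0000
48.0494 38.2351 25.1064 8.9033 0.0000 0.0000 0.0000 0.0000
51.9840 43.4986 32.1474 16.9628 0.0000 0.0000 0.0000 0.0000 0.0000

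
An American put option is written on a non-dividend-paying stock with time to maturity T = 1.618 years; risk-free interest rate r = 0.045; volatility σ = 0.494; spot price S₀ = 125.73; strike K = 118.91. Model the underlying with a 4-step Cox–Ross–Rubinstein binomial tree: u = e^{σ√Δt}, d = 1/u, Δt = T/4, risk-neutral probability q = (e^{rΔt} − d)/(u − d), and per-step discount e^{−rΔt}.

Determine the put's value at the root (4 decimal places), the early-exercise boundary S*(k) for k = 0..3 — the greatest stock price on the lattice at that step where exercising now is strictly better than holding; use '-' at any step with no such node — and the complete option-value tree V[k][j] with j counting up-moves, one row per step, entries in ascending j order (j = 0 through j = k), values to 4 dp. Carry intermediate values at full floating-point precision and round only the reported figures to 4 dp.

params: Δt=0.40450 u=1.36914 d=0.73038 q=0.45085 e^(-rΔt)=0.98196
t_4 payoffs: 83.1298 51.8381 0.0000 0.0000 0.0000
t_3: node(3,0) S=48.9882 payoff=69.9218 vs cont=67.7769 → 69.9218 [stop]  node(3,1) S=91.8311 payoff=27.0789 vs cont=27.9533 → 27.9533 [wait]  node(3,2) S=172.1424 payoff=0.0000 vs cont=0.0000 → 0.0000 [wait]  node(3,3) S=322.6904 payoff=0.0000 vs cont=0.0000 → 0.0000 [wait]  ⇒ S*(3)=48.9882
t_2: node(2,0) S=67.0719 payoff=51.8381 vs cont=50.0803 → 51.8381 [stop]  node(2,1) S=125.7300 payoff=0.0000 vs cont=15.0737 → 15.0737 [wait]  node(2,2) S=235.6878 payoff=0.0000 vs cont=0.0000 → 0.0000 [wait]  ⇒ S*(2)=67.0719
t_1: node(1,0) S=91.8311 payoff=27.0789 vs cont=34.6267 → 34.6267 [wait]  node(1,1) S=172.1424 payoff=0.0000 vs cont=8.1284 → 8.1284 [wait]  ⇒ S*(1)=-
t_0: node(0,0) S=125.7300 payoff=0.0000 vs cont=22.2708 → 22.2708 [wait]  ⇒ S*(0)=-

price = 22.2708
boundary = - - 67.0719 48.9882
tree:
22.2708
34.6267 8.1284
51.8381 15.0737 0.0000
69.9218 27.9533 0.0000 0.0000
83.1298 51.8381 0.0000 0.0000 0.0000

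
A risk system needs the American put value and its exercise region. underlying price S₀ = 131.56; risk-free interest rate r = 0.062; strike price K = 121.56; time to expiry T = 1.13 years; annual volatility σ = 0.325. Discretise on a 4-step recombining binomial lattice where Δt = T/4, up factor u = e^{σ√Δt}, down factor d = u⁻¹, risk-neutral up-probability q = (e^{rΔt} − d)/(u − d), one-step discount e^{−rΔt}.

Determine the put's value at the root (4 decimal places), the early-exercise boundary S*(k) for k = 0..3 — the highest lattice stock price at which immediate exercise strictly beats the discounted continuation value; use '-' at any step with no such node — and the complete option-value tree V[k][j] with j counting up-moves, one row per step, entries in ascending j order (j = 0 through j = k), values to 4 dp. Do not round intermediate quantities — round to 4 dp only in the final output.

price = 9.8602
boundary = - - 93.1288 78.3545
tree:
9.8602
17.0690 3.2164
28.4312 6.6503 0.0000
43.2055 13.7505 0.0000 0.0000
55.6359 28.4312 0.0000 0.0000 0.0000

params: Δt=0.28250 u=1.18856 d=0.84136 q=0.50781 e^(-rΔt)=0.98264
t_4 payoffs: 55.6359 28.4312 0.0000 0.0000 0.0000
t_3: node(3,0) S=78.3545 payoff=43.2055 vs cont=41.0949 → 43.2055 [stop]  node(3,1) S=110.6889 payoff=10.8711 vs cont=13.7505 → 13.7505 [wait]  node(3,2) S=156.3665 payoff=0.0000 vs cont=0.0000 → 0.0000 [wait]  node(3,3) S=220.8939 payoff=0.0000 vs cont=0.0000 → 0.0000 [wait]  ⇒ S*(3)=78.3545
t_2: node(2,0) S=93.1288 payoff=28.4312 vs cont=27.7574 → 28.4312 [stop]  node(2,1) S=131.5600 payoff=0.0000 vs cont=6.6503 → 6.6503 [wait]  node(2,2) S=185.8505 payoff=0.0000 vs cont=0.0000 → 0.0000 [wait]  ⇒ S*(2)=93.1288
t_1: node(1,0) S=110.6889 payoff=10.8711 vs cont=17.0690 → 17.0690 [wait]  node(1,1) S=156.3665 payoff=0.0000 vs cont=3.2164 → 3.2164 [wait]  ⇒ S*(1)=-
t_0: node(0,0) S=131.5600 payoff=0.0000 vs cont=9.8602 → 9.8602 [wait]  ⇒ S*(0)=-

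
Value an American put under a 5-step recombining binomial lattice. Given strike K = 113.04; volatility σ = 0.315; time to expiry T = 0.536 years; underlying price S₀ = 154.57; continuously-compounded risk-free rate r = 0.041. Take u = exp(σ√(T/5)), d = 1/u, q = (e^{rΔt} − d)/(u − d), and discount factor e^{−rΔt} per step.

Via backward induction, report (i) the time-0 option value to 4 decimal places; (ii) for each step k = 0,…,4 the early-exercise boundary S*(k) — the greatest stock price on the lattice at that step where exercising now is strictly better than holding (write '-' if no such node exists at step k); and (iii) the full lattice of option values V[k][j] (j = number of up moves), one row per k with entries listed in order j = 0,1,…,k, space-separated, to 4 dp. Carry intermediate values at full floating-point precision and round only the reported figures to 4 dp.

price = 0.6820
boundary = - - - - 102.3200
tree:
0.6820
1.3580 0.0000
2.7040 0.0000 0.0000
5.3839 0.0000 0.0000 0.0000
10.7200 0.0000 0.0000 0.0000 0.0000
20.7469 0.0000 0.0000 0.0000 0.0000 0.0000

Δt=0.10720  u=1.10864  d=0.90200  q=0.49556  discount=0.99561
step 5 (expiry): payoffs max(K−S,0) = 20.7469 0.0000 0.0000 0.0000 0.0000 0.0000
step 4: (k=4,j=0): S=102.3200, (K−S)⁺=10.7200, hold=10.4197 ⇒ V=10.7200 exercise | (k=4,j=1): S=125.7601, (K−S)⁺=0.0000, hold=0.0000 ⇒ V=0.0000 continue | (k=4,j=2): S=154.5700, (K−S)⁺=0.0000, hold=0.0000 ⇒ V=0.0000 continue | (k=4,j=3): S=189.9798, (K−S)⁺=0.0000, hold=0.0000 ⇒ V=0.0000 continue | (k=4,j=4): S=233.5016, (K−S)⁺=0.0000, hold=0.0000 ⇒ V=0.0000 continue  boundary S*=102.3200
step 3: (k=3,j=0): S=113.4362, (K−S)⁺=0.0000, hold=5.3839 ⇒ V=5.3839 continue | (k=3,j=1): S=139.4229, (K−S)⁺=0.0000, hold=0.0000 ⇒ V=0.0000 continue | (k=3,j=2): S=171.3627, (K−S)⁺=0.0000, hold=0.0000 ⇒ V=0.0000 continue | (k=3,j=3): S=210.6195, (K−S)⁺=0.0000, hold=0.0000 ⇒ V=0.0000 continue  boundary S*=-
step 2: (k=2,j=0): S=125.7601, (K−S)⁺=0.0000, hold=2.7040 ⇒ V=2.7040 continue | (k=2,j=1): S=154.5700, (K−S)⁺=0.0000, hold=0.0000 ⇒ V=0.0000 continue | (k=2,j=2): S=189.9798, (K−S)⁺=0.0000, hold=0.0000 ⇒ V=0.0000 continue  boundary S*=-
step 1: (k=1,j=0): S=139.4229, (K−S)⁺=0.0000, hold=1.3580 ⇒ V=1.3580 continue | (k=1,j=1): S=171.3627, (K−S)⁺=0.0000, hold=0.0000 ⇒ V=0.0000 continue  boundary S*=-
step 0: (k=0,j=0): S=154.5700, (K−S)⁺=0.0000, hold=0.6820 ⇒ V=0.6820 continue  boundary S*=-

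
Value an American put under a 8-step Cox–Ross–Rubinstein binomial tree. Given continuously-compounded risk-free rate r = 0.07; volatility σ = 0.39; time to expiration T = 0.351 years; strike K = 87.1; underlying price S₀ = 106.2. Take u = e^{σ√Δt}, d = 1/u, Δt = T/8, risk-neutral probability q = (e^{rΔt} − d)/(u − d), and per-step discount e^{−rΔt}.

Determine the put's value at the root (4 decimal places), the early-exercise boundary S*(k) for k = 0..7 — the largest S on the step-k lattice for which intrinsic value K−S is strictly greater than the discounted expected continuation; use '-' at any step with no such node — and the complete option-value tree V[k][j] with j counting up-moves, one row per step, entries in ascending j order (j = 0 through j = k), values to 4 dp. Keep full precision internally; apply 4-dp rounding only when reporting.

params: Δt=0.04387 u=1.08512 d=0.92156 q=0.49839 e^(-rΔt)=0.99693
t_8 payoffs: 31.8539 22.0485 10.5028 0.0000 0.0000 0.0000 0.0000 0.0000 0.0000
t_7: node(7,0) S=59.9487 payoff=27.1513 vs cont=26.8842 → 27.1513 [stop]  node(7,1) S=70.5887 payoff=16.5113 vs cont=16.2442 → 16.5113 [stop]  node(7,2) S=83.1172 payoff=3.9828 vs cont=5.2521 → 5.2521 [wait]  node(7,3) S=97.8693 payoff=0.0000 vs cont=0.0000 → 0.0000 [wait]  node(7,4) S=115.2398 payoff=0.0000 vs cont=0.0000 → 0.0000 [wait]  node(7,5) S=135.6932 payoff=0.0000 vs cont=0.0000 → 0.0000 [wait]  node(7,6) S=159.7768 payoff=0.0000 vs cont=0.0000 → 0.0000 [wait]  node(7,7) S=188.1350 payoff=0.0000 vs cont=0.0000 → 0.0000 [wait]  ⇒ S*(7)=70.5887
t_6: node(6,0) S=65.0515 payoff=22.0485 vs cont=21.7814 → 22.0485 [stop]  node(6,1) S=76.5972 payoff=10.5028 vs cont=10.8663 → 10.8663 [wait]  node(6,2) S=90.1922 payoff=0.0000 vs cont=2.6264 → 2.6264 [wait]  node(6,3) S=106.2000 payoff=0.0000 vs cont=0.0000 → 0.0000 [wait]  node(6,4) S=125.0490 payoff=0.0000 vs cont=0.0000 → 0.0000 [wait]  node(6,5) S=147.2434 payoff=0.0000 vs cont=0.0000 → 0.0000 [wait]  node(6,6) S=173.3771 payoff=0.0000 vs cont=0.0000 → 0.0000 [wait]  ⇒ S*(6)=65.0515
t_5: node(5,0) S=70.5887 payoff=16.5113 vs cont=16.4249 → 16.5113 [stop]  node(5,1) S=83.1172 payoff=3.9828 vs cont=6.7389 → 6.7389 [wait]  node(5,2) S=97.8693 payoff=0.0000 vs cont=1.3134 → 1.3134 [wait]  node(5,3) S=115.2398 payoff=0.0000 vs cont=0.0000 → 0.0000 [wait]  node(5,4) S=135.6932 payoff=0.0000 vs cont=0.0000 → 0.0000 [wait]  node(5,5) S=159.7768 payoff=0.0000 vs cont=0.0000 → 0.0000 [wait]  ⇒ S*(5)=70.5887
t_4: node(4,0) S=76.5972 payoff=10.5028 vs cont=11.6051 → 11.6051 [wait]  node(4,1) S=90.1922 payoff=0.0000 vs cont=4.0225 → 4.0225 [wait]  node(4,2) S=106.2000 payoff=0.0000 vs cont=0.6568 → 0.6568 [wait]  node(4,3) S=125.0490 payoff=0.0000 vs cont=0.0000 → 0.0000 [wait]  node(4,4) S=147.2434 payoff=0.0000 vs cont=0.0000 → 0.0000 [wait]  ⇒ S*(4)=-
t_3: node(3,0) S=83.1172 payoff=3.9828 vs cont=7.8019 → 7.8019 [wait]  node(3,1) S=97.8693 payoff=0.0000 vs cont=2.3378 → 2.3378 [wait]  node(3,2) S=115.2398 payoff=0.0000 vs cont=0.3284 → 0.3284 [wait]  node(3,3) S=135.6932 payoff=0.0000 vs cont=0.0000 → 0.0000 [wait]  ⇒ S*(3)=-
t_2: node(2,0) S=90.1922 payoff=0.0000 vs cont=5.0631 → 5.0631 [wait]  node(2,1) S=106.2000 payoff=0.0000 vs cont=1.3323 → 1.3323 [wait]  node(2,2) S=125.0490 payoff=0.0000 vs cont=0.1642 → 0.1642 [wait]  ⇒ S*(2)=-
t_1: node(1,0) S=97.8693 payoff=0.0000 vs cont=3.1938 → 3.1938 [wait]  node(1,1) S=115.2398 payoff=0.0000 vs cont=0.7478 → 0.7478 [wait]  ⇒ S*(1)=-
t_0: node(0,0) S=106.2000 payoff=0.0000 vs cont=1.9687 → 1.9687 [wait]  ⇒ S*(0)=-

price = 1.9687
boundary = - - - - - 70.5887 65.0515 70.5887
tree:
1.9687
3.1938 0.7478
5.0631 1.3323 0.1642
7.8019 2.3378 0.3284 0.0000
11.6051 4.0225 0.6568 0.0000 0.0000
16.5113 6.7389 1.3134 0.0000 0.0000 0.0000
22.0485 10.8663 2.6264 0.0000 0.0000 0.0000 0.0000
27.1513 16.5113 5.2521 0.0000 0.0000 0.0000 0.0000 0.0000
31.8539 22.0485 10.5028 0.0000 0.0000 0.0000 0.0000 0.0000 0.0000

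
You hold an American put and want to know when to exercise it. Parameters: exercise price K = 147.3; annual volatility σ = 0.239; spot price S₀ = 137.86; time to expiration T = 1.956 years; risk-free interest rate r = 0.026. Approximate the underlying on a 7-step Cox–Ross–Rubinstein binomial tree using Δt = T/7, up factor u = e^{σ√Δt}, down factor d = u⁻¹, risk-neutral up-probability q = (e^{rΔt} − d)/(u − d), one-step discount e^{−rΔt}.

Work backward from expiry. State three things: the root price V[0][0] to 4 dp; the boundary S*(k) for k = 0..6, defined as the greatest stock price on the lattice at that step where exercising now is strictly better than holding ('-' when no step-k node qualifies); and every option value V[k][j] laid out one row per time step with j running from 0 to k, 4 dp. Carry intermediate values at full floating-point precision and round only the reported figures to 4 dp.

price = 20.7195
boundary = - - - 94.3702 107.0786 94.3702 107.0786
tree:
20.7195
29.4362 12.2098
40.3165 18.8666 5.6581
52.9298 28.1543 9.7524 1.6013
64.1299 40.2214 16.3661 3.2082 0.0000
74.0008 52.9298 26.4326 6.4278 0.0000 0.0000
82.7002 64.1299 40.2214 12.8782 0.0000 0.0000 0.0000
90.3671 74.0008 52.9298 25.8016 0.0000 0.0000 0.0000 0.0000

Δt=0.27943  u=1.13467  d=0.88132  q=0.49724  discount=0.99276
step 7 (expiry): payoffs max(K−S,0) = 90.3671 74.0008 52.9298 25.8016 0.0000 0.0000 0.0000 0.0000
step 6: (k=6,j=0): S=64.5998, (K−S)⁺=82.7002, hold=81.6339 ⇒ V=82.7002 exercise | (k=6,j=1): S=83.1701, (K−S)⁺=64.1299, hold=63.0637 ⇒ V=64.1299 exercise | (k=6,j=2): S=107.0786, (K−S)⁺=40.2214, hold=39.1551 ⇒ V=40.2214 exercise | (k=6,j=3): S=137.8600, (K−S)⁺=9.4400, hold=12.8782 ⇒ V=12.8782 continue | (k=6,j=4): S=177.4900, (K−S)⁺=0.0000, hold=0.0000 ⇒ V=0.0000 continue | (k=6,j=5): S=228.5123, (K−S)⁺=0.0000, hold=0.0000 ⇒ V=0.0000 continue | (k=6,j=6): S=294.2017, (K−S)⁺=0.0000, hold=0.0000 ⇒ V=0.0000 continue  boundary S*=107.0786
step 5: (k=5,j=0): S=73.2992, (K−S)⁺=74.0008, hold=72.9345 ⇒ V=74.0008 exercise | (k=5,j=1): S=94.3702, (K−S)⁺=52.9298, hold=51.8635 ⇒ V=52.9298 exercise | (k=5,j=2): S=121.4984, (K−S)⁺=25.8016, hold=26.4326 ⇒ V=26.4326 continue | (k=5,j=3): S=156.4250, (K−S)⁺=0.0000, hold=6.4278 ⇒ V=6.4278 continue | (k=5,j=4): S=201.3918, (K−S)⁺=0.0000, hold=0.0000 ⇒ V=0.0000 continue | (k=5,j=5): S=259.2850, (K−S)⁺=0.0000, hold=0.0000 ⇒ V=0.0000 continue  boundary S*=94.3702
step 4: (k=4,j=0): S=83.1701, (K−S)⁺=64.1299, hold=63.0637 ⇒ V=64.1299 exercise | (k=4,j=1): S=107.0786, (K−S)⁺=40.2214, hold=39.4666 ⇒ V=40.2214 exercise | (k=4,j=2): S=137.8600, (K−S)⁺=9.4400, hold=16.3661 ⇒ V=16.3661 continue | (k=4,j=3): S=177.4900, (K−S)⁺=0.0000, hold=3.2082 ⇒ V=3.2082 continue | (k=4,j=4): S=228.5123, (K−S)⁺=0.0000, hold=0.0000 ⇒ V=0.0000 continue  boundary S*=107.0786
step 3: (k=3,j=0): S=94.3702, (K−S)⁺=52.9298, hold=51.8635 ⇒ V=52.9298 exercise | (k=3,j=1): S=121.4984, (K−S)⁺=25.8016, hold=28.1543 ⇒ V=28.1543 continue | (k=3,j=2): S=156.4250, (K−S)⁺=0.0000, hold=9.7524 ⇒ V=9.7524 continue | (k=3,j=3): S=201.3918, (K−S)⁺=0.0000, hold=1.6013 ⇒ V=1.6013 continue  boundary S*=94.3702
step 2: (k=2,j=0): S=107.0786, (K−S)⁺=40.2214, hold=40.3165 ⇒ V=40.3165 continue | (k=2,j=1): S=137.8600, (K−S)⁺=9.4400, hold=18.8666 ⇒ V=18.8666 continue | (k=2,j=2): S=177.4900, (K−S)⁺=0.0000, hold=5.6581 ⇒ V=5.6581 continue  boundary S*=-
step 1: (k=1,j=0): S=121.4984, (K−S)⁺=25.8016, hold=29.4362 ⇒ V=29.4362 continue | (k=1,j=1): S=156.4250, (K−S)⁺=0.0000, hold=12.2098 ⇒ V=12.2098 continue  boundary S*=-
step 0: (k=0,j=0): S=137.8600, (K−S)⁺=9.4400, hold=20.7195 ⇒ V=20.7195 continue  boundary S*=-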